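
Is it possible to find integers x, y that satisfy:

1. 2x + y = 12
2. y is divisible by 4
Yes

Take x = 6, y = 0. Substituting into each constraint:
  (1) 2(6) + 0 = 12 ✓
  (2) 0 = 4 × 0, remainder 0 ✓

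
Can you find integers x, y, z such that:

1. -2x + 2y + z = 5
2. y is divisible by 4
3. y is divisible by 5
Yes

Take x = -2, y = 0, z = 1. Substituting into each constraint:
  (1) -2(-2) + 2(0) + 1 = 5 ✓
  (2) 0 = 4 × 0, remainder 0 ✓
  (3) 0 = 5 × 0, remainder 0 ✓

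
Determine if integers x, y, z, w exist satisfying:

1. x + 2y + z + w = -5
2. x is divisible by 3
Yes

Take x = 0, y = 0, z = 0, w = -5. Substituting into each constraint:
  (1) 0 + 2(0) + 0 + (-5) = -5 ✓
  (2) 0 = 3 × 0, remainder 0 ✓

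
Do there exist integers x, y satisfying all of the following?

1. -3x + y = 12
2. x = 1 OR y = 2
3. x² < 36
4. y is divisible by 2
No

A contradictory subset is {-3x + y = 12, x = 1 OR y = 2, y is divisible by 2}. No integer assignment can satisfy these jointly:

  - -3x + y = 12: is a linear equation tying the variables together
  - x = 1 OR y = 2: forces a choice: either x = 1 or y = 2
  - y is divisible by 2: restricts y to multiples of 2

Split on the disjunction (x = 1 OR y = 2):
  • If x = 1: with x = 1, writing y = 2y', every remaining term of the linear equation is divisible by 2, so the left side is ≡ 0 (mod 2); but the right side 15 ≡ 1 (mod 2). No integers can satisfy it.
  • If y = 2: with y = 2, every remaining term of the linear equation is divisible by 3, so the left side is ≡ 0 (mod 3); but the right side 10 ≡ 1 (mod 3). No integers can satisfy it.
Both branches are infeasible, so the system has no integer solution.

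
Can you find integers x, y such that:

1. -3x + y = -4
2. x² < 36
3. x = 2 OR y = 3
Yes

Take x = 2, y = 2. Substituting into each constraint:
  (1) -3(2) + 2 = -4 ✓
  (2) x² = (2)² = 4, and 4 < 36 ✓
  (3) x = 2, target 2 ✓ (first branch holds)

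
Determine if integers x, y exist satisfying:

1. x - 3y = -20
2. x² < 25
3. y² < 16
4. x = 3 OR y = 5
No

A contradictory subset is {x - 3y = -20, y² < 16, x = 3 OR y = 5}. No integer assignment can satisfy these jointly:

  - x - 3y = -20: is a linear equation tying the variables together
  - y² < 16: restricts y to |y| ≤ 3
  - x = 3 OR y = 5: forces a choice: either x = 3 or y = 5

Split on the disjunction (x = 3 OR y = 5):
  • If x = 3: with x = 3, every remaining term of the linear equation is divisible by 3, so the left side is ≡ 0 (mod 3); but the right side -23 ≡ 1 (mod 3). No integers can satisfy it.
  • If y = 5: this contradicts y² < 16, which requires |y| ≤ 3.
Both branches are infeasible, so the system has no integer solution.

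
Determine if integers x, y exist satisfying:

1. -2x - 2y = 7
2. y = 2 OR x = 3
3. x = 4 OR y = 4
No

Even the single constraint (-2x - 2y = 7) is infeasible over the integers.

  - -2x - 2y = 7: every term on the left is divisible by 2, so the LHS ≡ 0 (mod 2), but the RHS 7 is not — no integer solution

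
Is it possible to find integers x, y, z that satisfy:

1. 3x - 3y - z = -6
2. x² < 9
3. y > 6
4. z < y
Yes

Take x = 0, y = 7, z = -15. Substituting into each constraint:
  (1) 3(0) - 3(7) + 15 = -6 ✓
  (2) x² = (0)² = 0, and 0 < 9 ✓
  (3) 7 > 6 ✓
  (4) -15 < 7 ✓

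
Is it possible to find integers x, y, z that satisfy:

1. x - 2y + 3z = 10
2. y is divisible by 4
Yes

Take x = 10, y = 0, z = 0. Substituting into each constraint:
  (1) 10 - 2(0) + 3(0) = 10 ✓
  (2) 0 = 4 × 0, remainder 0 ✓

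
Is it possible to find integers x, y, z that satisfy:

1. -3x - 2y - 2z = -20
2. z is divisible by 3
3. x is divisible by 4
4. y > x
Yes

Take x = 0, y = 10, z = 0. Substituting into each constraint:
  (1) -3(0) - 2(10) - 2(0) = -20 ✓
  (2) 0 = 3 × 0, remainder 0 ✓
  (3) 0 = 4 × 0, remainder 0 ✓
  (4) 10 > 0 ✓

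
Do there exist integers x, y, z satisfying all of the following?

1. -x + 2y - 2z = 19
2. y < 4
Yes

Take x = 1, y = 0, z = -10. Substituting into each constraint:
  (1) (-1) + 2(0) - 2(-10) = 19 ✓
  (2) 0 < 4 ✓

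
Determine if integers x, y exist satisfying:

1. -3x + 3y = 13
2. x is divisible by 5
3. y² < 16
No

Even the single constraint (-3x + 3y = 13) is infeasible over the integers.

  - -3x + 3y = 13: every term on the left is divisible by 3, so the LHS ≡ 0 (mod 3), but the RHS 13 is not — no integer solution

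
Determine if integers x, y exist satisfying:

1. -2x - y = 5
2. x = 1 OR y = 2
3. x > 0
Yes

Take x = 1, y = -7. Substituting into each constraint:
  (1) -2(1) + 7 = 5 ✓
  (2) x = 1, target 1 ✓ (first branch holds)
  (3) 1 > 0 ✓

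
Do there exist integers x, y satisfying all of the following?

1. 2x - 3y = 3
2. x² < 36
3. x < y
No

The full constraint system is jointly infeasible over the integers. Each constraint and what it forces:

  - 2x - 3y = 3: is a linear equation tying the variables together
  - x² < 36: restricts x to |x| ≤ 5
  - x < y: bounds one variable relative to another variable

The bounds confine x to {-5, -4, -3, -2, -1, 0, 1, 2, 3, 4, 5}. For each value, substitute into the equation:
  • x = -5: the equation gives -3y = 13, so y would not be an integer.
  • x = -4: the equation gives -3y = 11, so y would not be an integer.
  • x = -3: the equation forces y = -3, but y > x fails since -3 ≤ -3.
  • x = -2: the equation gives -3y = 7, so y would not be an integer.
  • x = -1: the equation gives -3y = 5, so y would not be an integer.
  • x = 0: the equation forces y = -1, but y > x fails since -1 ≤ 0.
  • x = 1: the equation gives -3y = 1, so y would not be an integer.
  • x = 2: the equation gives -3y = -1, so y would not be an integer.
  • x = 3: the equation forces y = 1, but y > x fails since 1 ≤ 3.
  • x = 4: the equation gives -3y = -5, so y would not be an integer.
  • x = 5: the equation gives -3y = -7, so y would not be an integer.
Every case fails, so no integer solution exists.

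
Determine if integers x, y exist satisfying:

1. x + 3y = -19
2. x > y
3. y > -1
No

The full constraint system is jointly infeasible over the integers. Each constraint and what it forces:

  - x + 3y = -19: is a linear equation tying the variables together
  - x > y: bounds one variable relative to another variable
  - y > -1: bounds one variable relative to a constant

Propagating the comparison: x > y and y ≥ 0 give x ≥ 1. Range argument: with x ∈ [1, ∞], y ∈ [0, ∞], the left side of the equation is at least 1, but the right side is -19 < 1. No integer solution exists.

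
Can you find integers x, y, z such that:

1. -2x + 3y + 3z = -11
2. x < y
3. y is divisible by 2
Yes

Take x = 1, y = 2, z = -5. Substituting into each constraint:
  (1) -2(1) + 3(2) + 3(-5) = -11 ✓
  (2) 1 < 2 ✓
  (3) 2 = 2 × 1, remainder 0 ✓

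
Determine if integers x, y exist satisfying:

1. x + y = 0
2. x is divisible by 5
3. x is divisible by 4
Yes

Take x = 0, y = 0. Substituting into each constraint:
  (1) 0 + 0 = 0 ✓
  (2) 0 = 5 × 0, remainder 0 ✓
  (3) 0 = 4 × 0, remainder 0 ✓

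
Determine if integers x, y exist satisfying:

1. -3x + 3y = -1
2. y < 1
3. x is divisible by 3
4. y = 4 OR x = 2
No

Even the single constraint (-3x + 3y = -1) is infeasible over the integers.

  - -3x + 3y = -1: every term on the left is divisible by 3, so the LHS ≡ 0 (mod 3), but the RHS -1 is not — no integer solution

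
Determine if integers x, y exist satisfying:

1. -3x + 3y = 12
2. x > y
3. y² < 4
No

A contradictory subset is {-3x + 3y = 12, x > y}. No integer assignment can satisfy these jointly:

  - -3x + 3y = 12: is a linear equation tying the variables together
  - x > y: bounds one variable relative to another variable

From the equation, x − y = -4, i.e. x − y = -4; but x > y requires x − y ≥ 1. Contradiction.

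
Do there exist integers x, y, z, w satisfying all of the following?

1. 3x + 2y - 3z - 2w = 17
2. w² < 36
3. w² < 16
Yes

Take x = 0, y = 1, z = -5, w = 0. Substituting into each constraint:
  (1) 3(0) + 2(1) - 3(-5) - 2(0) = 17 ✓
  (2) w² = (0)² = 0, and 0 < 36 ✓
  (3) w² = (0)² = 0, and 0 < 16 ✓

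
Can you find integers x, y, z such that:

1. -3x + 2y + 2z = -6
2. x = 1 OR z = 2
Yes

Take x = 0, y = -5, z = 2. Substituting into each constraint:
  (1) -3(0) + 2(-5) + 2(2) = -6 ✓
  (2) z = 2, target 2 ✓ (second branch holds)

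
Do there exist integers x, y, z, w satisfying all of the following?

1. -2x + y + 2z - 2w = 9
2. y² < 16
Yes

Take x = -5, y = -1, z = 0, w = 0. Substituting into each constraint:
  (1) -2(-5) + (-1) + 2(0) - 2(0) = 9 ✓
  (2) y² = (-1)² = 1, and 1 < 16 ✓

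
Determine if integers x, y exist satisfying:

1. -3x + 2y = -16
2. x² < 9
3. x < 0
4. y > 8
No

A contradictory subset is {-3x + 2y = -16, x < 0, y > 8}. No integer assignment can satisfy these jointly:

  - -3x + 2y = -16: is a linear equation tying the variables together
  - x < 0: bounds one variable relative to a constant
  - y > 8: bounds one variable relative to a constant

Range argument: with x ∈ [−∞, -1], y ∈ [9, ∞], the left side of the equation is at least 21, but the right side is -16 < 21. No integer solution exists.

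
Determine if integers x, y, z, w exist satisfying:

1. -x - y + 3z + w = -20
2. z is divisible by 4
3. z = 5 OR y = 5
Yes

Take x = 15, y = 5, z = 0, w = 0. Substituting into each constraint:
  (1) (-15) + (-5) + 3(0) + 0 = -20 ✓
  (2) 0 = 4 × 0, remainder 0 ✓
  (3) y = 5, target 5 ✓ (second branch holds)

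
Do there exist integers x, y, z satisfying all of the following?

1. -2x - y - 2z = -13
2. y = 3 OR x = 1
Yes

Take x = 1, y = 11, z = 0. Substituting into each constraint:
  (1) -2(1) + (-11) - 2(0) = -13 ✓
  (2) x = 1, target 1 ✓ (second branch holds)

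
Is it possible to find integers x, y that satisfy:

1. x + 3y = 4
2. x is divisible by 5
Yes

Take x = -5, y = 3. Substituting into each constraint:
  (1) (-5) + 3(3) = 4 ✓
  (2) -5 = 5 × -1, remainder 0 ✓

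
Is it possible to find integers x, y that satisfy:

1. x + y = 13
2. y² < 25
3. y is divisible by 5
Yes

Take x = 13, y = 0. Substituting into each constraint:
  (1) 13 + 0 = 13 ✓
  (2) y² = (0)² = 0, and 0 < 25 ✓
  (3) 0 = 5 × 0, remainder 0 ✓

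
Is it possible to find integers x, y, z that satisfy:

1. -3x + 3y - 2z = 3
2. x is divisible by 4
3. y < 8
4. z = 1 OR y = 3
Yes

Take x = 0, y = 3, z = 3. Substituting into each constraint:
  (1) -3(0) + 3(3) - 2(3) = 3 ✓
  (2) 0 = 4 × 0, remainder 0 ✓
  (3) 3 < 8 ✓
  (4) y = 3, target 3 ✓ (second branch holds)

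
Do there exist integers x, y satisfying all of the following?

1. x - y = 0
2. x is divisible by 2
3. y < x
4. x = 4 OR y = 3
No

A contradictory subset is {x - y = 0, y < x}. No integer assignment can satisfy these jointly:

  - x - y = 0: is a linear equation tying the variables together
  - y < x: bounds one variable relative to another variable

From the equation, x − y = 0, i.e. x − y = 0; but x > y requires x − y ≥ 1. Contradiction.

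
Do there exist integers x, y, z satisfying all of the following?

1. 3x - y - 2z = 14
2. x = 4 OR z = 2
Yes

Take x = 6, y = 0, z = 2. Substituting into each constraint:
  (1) 3(6) + 0 - 2(2) = 14 ✓
  (2) z = 2, target 2 ✓ (second branch holds)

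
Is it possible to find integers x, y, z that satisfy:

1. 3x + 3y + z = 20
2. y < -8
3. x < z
Yes

Take x = 13, y = -11, z = 14. Substituting into each constraint:
  (1) 3(13) + 3(-11) + 14 = 20 ✓
  (2) -11 < -8 ✓
  (3) 13 < 14 ✓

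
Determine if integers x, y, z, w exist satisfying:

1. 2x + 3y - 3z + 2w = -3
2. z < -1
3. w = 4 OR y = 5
Yes

Take x = -10, y = 1, z = -2, w = 4. Substituting into each constraint:
  (1) 2(-10) + 3(1) - 3(-2) + 2(4) = -3 ✓
  (2) -2 < -1 ✓
  (3) w = 4, target 4 ✓ (first branch holds)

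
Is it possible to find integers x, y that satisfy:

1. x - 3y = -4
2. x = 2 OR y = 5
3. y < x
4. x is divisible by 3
No

A contradictory subset is {x - 3y = -4, x is divisible by 3}. No integer assignment can satisfy these jointly:

  - x - 3y = -4: is a linear equation tying the variables together
  - x is divisible by 3: restricts x to multiples of 3

Modular obstruction: writing x = 3x', every remaining term of the linear equation is divisible by 3, so the left side is ≡ 0 (mod 3); but the right side -4 ≡ 2 (mod 3). No integers can satisfy it.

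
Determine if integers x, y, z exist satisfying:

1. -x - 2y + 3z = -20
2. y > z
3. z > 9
Yes

Take x = 28, y = 11, z = 10. Substituting into each constraint:
  (1) (-28) - 2(11) + 3(10) = -20 ✓
  (2) 11 > 10 ✓
  (3) 10 > 9 ✓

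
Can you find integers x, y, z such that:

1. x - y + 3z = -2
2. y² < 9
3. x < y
Yes

Take x = 0, y = 2, z = 0. Substituting into each constraint:
  (1) 0 + (-2) + 3(0) = -2 ✓
  (2) y² = (2)² = 4, and 4 < 9 ✓
  (3) 0 < 2 ✓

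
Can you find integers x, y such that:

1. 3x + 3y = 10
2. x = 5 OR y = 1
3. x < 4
No

Even the single constraint (3x + 3y = 10) is infeasible over the integers.

  - 3x + 3y = 10: every term on the left is divisible by 3, so the LHS ≡ 0 (mod 3), but the RHS 10 is not — no integer solution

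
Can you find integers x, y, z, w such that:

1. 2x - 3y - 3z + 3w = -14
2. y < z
Yes

Take x = 2, y = 0, z = 1, w = -5. Substituting into each constraint:
  (1) 2(2) - 3(0) - 3(1) + 3(-5) = -14 ✓
  (2) 0 < 1 ✓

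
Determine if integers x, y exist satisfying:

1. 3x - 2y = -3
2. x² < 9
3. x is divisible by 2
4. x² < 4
No

A contradictory subset is {3x - 2y = -3, x is divisible by 2}. No integer assignment can satisfy these jointly:

  - 3x - 2y = -3: is a linear equation tying the variables together
  - x is divisible by 2: restricts x to multiples of 2

Modular obstruction: writing x = 2x', every remaining term of the linear equation is divisible by 2, so the left side is ≡ 0 (mod 2); but the right side -3 ≡ 1 (mod 2). No integers can satisfy it.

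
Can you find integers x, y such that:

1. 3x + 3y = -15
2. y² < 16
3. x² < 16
Yes

Take x = -3, y = -2. Substituting into each constraint:
  (1) 3(-3) + 3(-2) = -15 ✓
  (2) y² = (-2)² = 4, and 4 < 16 ✓
  (3) x² = (-3)² = 9, and 9 < 16 ✓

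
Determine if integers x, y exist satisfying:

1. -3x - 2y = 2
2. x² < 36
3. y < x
Yes

Take x = 0, y = -1. Substituting into each constraint:
  (1) -3(0) - 2(-1) = 2 ✓
  (2) x² = (0)² = 0, and 0 < 36 ✓
  (3) -1 < 0 ✓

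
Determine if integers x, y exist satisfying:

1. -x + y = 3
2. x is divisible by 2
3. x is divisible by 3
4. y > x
Yes

Take x = 0, y = 3. Substituting into each constraint:
  (1) 0 + 3 = 3 ✓
  (2) 0 = 2 × 0, remainder 0 ✓
  (3) 0 = 3 × 0, remainder 0 ✓
  (4) 3 > 0 ✓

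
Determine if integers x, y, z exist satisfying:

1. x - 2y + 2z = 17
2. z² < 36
Yes

Take x = 17, y = 0, z = 0. Substituting into each constraint:
  (1) 17 - 2(0) + 2(0) = 17 ✓
  (2) z² = (0)² = 0, and 0 < 36 ✓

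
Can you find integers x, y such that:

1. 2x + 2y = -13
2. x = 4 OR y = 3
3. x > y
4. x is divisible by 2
No

Even the single constraint (2x + 2y = -13) is infeasible over the integers.

  - 2x + 2y = -13: every term on the left is divisible by 2, so the LHS ≡ 0 (mod 2), but the RHS -13 is not — no integer solution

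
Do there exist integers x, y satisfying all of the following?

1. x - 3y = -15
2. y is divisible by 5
Yes

Take x = -15, y = 0. Substituting into each constraint:
  (1) (-15) - 3(0) = -15 ✓
  (2) 0 = 5 × 0, remainder 0 ✓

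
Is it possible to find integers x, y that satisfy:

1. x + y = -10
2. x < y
Yes

Take x = -10, y = 0. Substituting into each constraint:
  (1) (-10) + 0 = -10 ✓
  (2) -10 < 0 ✓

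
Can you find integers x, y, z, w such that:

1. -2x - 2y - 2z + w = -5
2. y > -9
Yes

Take x = 0, y = 3, z = 0, w = 1. Substituting into each constraint:
  (1) -2(0) - 2(3) - 2(0) + 1 = -5 ✓
  (2) 3 > -9 ✓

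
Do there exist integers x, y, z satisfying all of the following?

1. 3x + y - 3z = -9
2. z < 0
Yes

Take x = -4, y = 0, z = -1. Substituting into each constraint:
  (1) 3(-4) + 0 - 3(-1) = -9 ✓
  (2) -1 < 0 ✓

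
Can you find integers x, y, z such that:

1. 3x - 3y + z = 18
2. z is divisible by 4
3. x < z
Yes

Take x = -1, y = -7, z = 0. Substituting into each constraint:
  (1) 3(-1) - 3(-7) + 0 = 18 ✓
  (2) 0 = 4 × 0, remainder 0 ✓
  (3) -1 < 0 ✓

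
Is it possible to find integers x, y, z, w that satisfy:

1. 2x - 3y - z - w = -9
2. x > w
Yes

Take x = 1, y = 0, z = 11, w = 0. Substituting into each constraint:
  (1) 2(1) - 3(0) + (-11) + 0 = -9 ✓
  (2) 1 > 0 ✓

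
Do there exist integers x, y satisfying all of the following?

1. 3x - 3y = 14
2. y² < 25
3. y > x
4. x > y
No

Even the single constraint (3x - 3y = 14) is infeasible over the integers.

  - 3x - 3y = 14: every term on the left is divisible by 3, so the LHS ≡ 0 (mod 3), but the RHS 14 is not — no integer solution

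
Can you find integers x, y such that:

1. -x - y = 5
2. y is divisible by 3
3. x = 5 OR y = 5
No

The full constraint system is jointly infeasible over the integers. Each constraint and what it forces:

  - -x - y = 5: is a linear equation tying the variables together
  - y is divisible by 3: restricts y to multiples of 3
  - x = 5 OR y = 5: forces a choice: either x = 5 or y = 5

Split on the disjunction (x = 5 OR y = 5):
  • If x = 5: with x = 5, writing y = 3y', every remaining term of the linear equation is divisible by 3, so the left side is ≡ 0 (mod 3); but the right side 10 ≡ 1 (mod 3). No integers can satisfy it.
  • If y = 5: this contradicts the divisibility constraint — 5 is not a multiple of 3.
Both branches are infeasible, so the system has no integer solution.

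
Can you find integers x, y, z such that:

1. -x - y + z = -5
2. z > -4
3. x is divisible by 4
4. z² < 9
Yes

Take x = 0, y = 5, z = 0. Substituting into each constraint:
  (1) 0 + (-5) + 0 = -5 ✓
  (2) 0 > -4 ✓
  (3) 0 = 4 × 0, remainder 0 ✓
  (4) z² = (0)² = 0, and 0 < 9 ✓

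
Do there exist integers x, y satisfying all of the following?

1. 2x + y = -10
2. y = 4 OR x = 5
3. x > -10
Yes

Take x = 5, y = -20. Substituting into each constraint:
  (1) 2(5) + (-20) = -10 ✓
  (2) x = 5, target 5 ✓ (second branch holds)
  (3) 5 > -10 ✓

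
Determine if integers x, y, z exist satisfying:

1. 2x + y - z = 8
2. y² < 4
Yes

Take x = 0, y = 0, z = -8. Substituting into each constraint:
  (1) 2(0) + 0 + 8 = 8 ✓
  (2) y² = (0)² = 0, and 0 < 4 ✓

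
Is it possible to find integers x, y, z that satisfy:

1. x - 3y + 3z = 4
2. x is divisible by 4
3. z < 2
Yes

Take x = -8, y = -3, z = 1. Substituting into each constraint:
  (1) (-8) - 3(-3) + 3(1) = 4 ✓
  (2) -8 = 4 × -2, remainder 0 ✓
  (3) 1 < 2 ✓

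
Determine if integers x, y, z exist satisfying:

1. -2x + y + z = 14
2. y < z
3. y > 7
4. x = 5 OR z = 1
Yes

Take x = 5, y = 11, z = 13. Substituting into each constraint:
  (1) -2(5) + 11 + 13 = 14 ✓
  (2) 11 < 13 ✓
  (3) 11 > 7 ✓
  (4) x = 5, target 5 ✓ (first branch holds)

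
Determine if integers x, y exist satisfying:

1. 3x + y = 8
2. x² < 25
Yes

Take x = 2, y = 2. Substituting into each constraint:
  (1) 3(2) + 2 = 8 ✓
  (2) x² = (2)² = 4, and 4 < 25 ✓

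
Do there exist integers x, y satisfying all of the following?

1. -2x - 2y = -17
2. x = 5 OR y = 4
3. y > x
No

Even the single constraint (-2x - 2y = -17) is infeasible over the integers.

  - -2x - 2y = -17: every term on the left is divisible by 2, so the LHS ≡ 0 (mod 2), but the RHS -17 is not — no integer solution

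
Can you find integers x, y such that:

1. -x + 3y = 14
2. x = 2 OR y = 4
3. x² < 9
Yes

Take x = -2, y = 4. Substituting into each constraint:
  (1) 2 + 3(4) = 14 ✓
  (2) y = 4, target 4 ✓ (second branch holds)
  (3) x² = (-2)² = 4, and 4 < 9 ✓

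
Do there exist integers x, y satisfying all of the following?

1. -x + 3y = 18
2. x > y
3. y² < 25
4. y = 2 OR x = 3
No

A contradictory subset is {-x + 3y = 18, x > y, y = 2 OR x = 3}. No integer assignment can satisfy these jointly:

  - -x + 3y = 18: is a linear equation tying the variables together
  - x > y: bounds one variable relative to another variable
  - y = 2 OR x = 3: forces a choice: either y = 2 or x = 3

Split on the disjunction (y = 2 OR x = 3):
  • If y = 2: the equation forces x = -12, giving (y, x) = (2, -12), which violates x > y.
  • If x = 3: the equation forces y = 7, giving (x, y) = (3, 7), which violates x > y.
Both branches are infeasible, so the system has no integer solution.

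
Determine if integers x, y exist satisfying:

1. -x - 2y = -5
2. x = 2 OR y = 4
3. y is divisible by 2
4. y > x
Yes

Take x = -3, y = 4. Substituting into each constraint:
  (1) 3 - 2(4) = -5 ✓
  (2) y = 4, target 4 ✓ (second branch holds)
  (3) 4 = 2 × 2, remainder 0 ✓
  (4) 4 > -3 ✓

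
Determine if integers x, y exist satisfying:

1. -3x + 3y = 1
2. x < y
No

Even the single constraint (-3x + 3y = 1) is infeasible over the integers.

  - -3x + 3y = 1: every term on the left is divisible by 3, so the LHS ≡ 0 (mod 3), but the RHS 1 is not — no integer solution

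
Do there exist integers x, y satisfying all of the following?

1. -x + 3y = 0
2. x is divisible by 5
Yes

Take x = 0, y = 0. Substituting into each constraint:
  (1) 0 + 3(0) = 0 ✓
  (2) 0 = 5 × 0, remainder 0 ✓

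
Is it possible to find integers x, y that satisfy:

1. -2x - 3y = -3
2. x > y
Yes

Take x = 3, y = -1. Substituting into each constraint:
  (1) -2(3) - 3(-1) = -3 ✓
  (2) 3 > -1 ✓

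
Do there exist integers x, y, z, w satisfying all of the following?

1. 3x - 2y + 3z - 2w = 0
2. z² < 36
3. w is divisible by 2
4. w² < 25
Yes

Take x = 0, y = 0, z = 0, w = 0. Substituting into each constraint:
  (1) 3(0) - 2(0) + 3(0) - 2(0) = 0 ✓
  (2) z² = (0)² = 0, and 0 < 36 ✓
  (3) 0 = 2 × 0, remainder 0 ✓
  (4) w² = (0)² = 0, and 0 < 25 ✓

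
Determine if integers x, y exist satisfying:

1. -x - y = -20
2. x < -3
Yes

Take x = -4, y = 24. Substituting into each constraint:
  (1) 4 + (-24) = -20 ✓
  (2) -4 < -3 ✓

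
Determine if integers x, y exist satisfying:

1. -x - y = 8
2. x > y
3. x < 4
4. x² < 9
Yes

Take x = 0, y = -8. Substituting into each constraint:
  (1) 0 + 8 = 8 ✓
  (2) 0 > -8 ✓
  (3) 0 < 4 ✓
  (4) x² = (0)² = 0, and 0 < 9 ✓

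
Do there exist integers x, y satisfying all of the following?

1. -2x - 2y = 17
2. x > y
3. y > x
No

Even the single constraint (-2x - 2y = 17) is infeasible over the integers.

  - -2x - 2y = 17: every term on the left is divisible by 2, so the LHS ≡ 0 (mod 2), but the RHS 17 is not — no integer solution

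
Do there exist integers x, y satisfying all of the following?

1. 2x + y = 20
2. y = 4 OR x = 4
Yes

Take x = 8, y = 4. Substituting into each constraint:
  (1) 2(8) + 4 = 20 ✓
  (2) y = 4, target 4 ✓ (first branch holds)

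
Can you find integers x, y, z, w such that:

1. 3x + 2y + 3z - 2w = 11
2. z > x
Yes

Take x = -1, y = 7, z = 0, w = 0. Substituting into each constraint:
  (1) 3(-1) + 2(7) + 3(0) - 2(0) = 11 ✓
  (2) 0 > -1 ✓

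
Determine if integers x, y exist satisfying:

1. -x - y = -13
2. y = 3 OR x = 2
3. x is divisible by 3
No

The full constraint system is jointly infeasible over the integers. Each constraint and what it forces:

  - -x - y = -13: is a linear equation tying the variables together
  - y = 3 OR x = 2: forces a choice: either y = 3 or x = 2
  - x is divisible by 3: restricts x to multiples of 3

Split on the disjunction (y = 3 OR x = 2):
  • If y = 3: with y = 3, writing x = 3x', every remaining term of the linear equation is divisible by 3, so the left side is ≡ 0 (mod 3); but the right side -10 ≡ 2 (mod 3). No integers can satisfy it.
  • If x = 2: this contradicts the divisibility constraint — 2 is not a multiple of 3.
Both branches are infeasible, so the system has no integer solution.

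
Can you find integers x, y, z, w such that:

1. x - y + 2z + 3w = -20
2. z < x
Yes

Take x = 0, y = 18, z = -1, w = 0. Substituting into each constraint:
  (1) 0 + (-18) + 2(-1) + 3(0) = -20 ✓
  (2) -1 < 0 ✓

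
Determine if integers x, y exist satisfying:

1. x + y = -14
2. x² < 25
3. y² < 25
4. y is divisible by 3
No

A contradictory subset is {x + y = -14, x² < 25, y² < 25}. No integer assignment can satisfy these jointly:

  - x + y = -14: is a linear equation tying the variables together
  - x² < 25: restricts x to |x| ≤ 4
  - y² < 25: restricts y to |y| ≤ 4

Range argument: with x ∈ [-4, 4], y ∈ [-4, 4], the left side of the equation is at least -8, but the right side is -14 < -8. No integer solution exists.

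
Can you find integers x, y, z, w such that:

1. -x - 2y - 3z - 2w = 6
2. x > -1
Yes

Take x = 0, y = 0, z = 0, w = -3. Substituting into each constraint:
  (1) 0 - 2(0) - 3(0) - 2(-3) = 6 ✓
  (2) 0 > -1 ✓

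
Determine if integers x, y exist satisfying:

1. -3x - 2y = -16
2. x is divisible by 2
Yes

Take x = 0, y = 8. Substituting into each constraint:
  (1) -3(0) - 2(8) = -16 ✓
  (2) 0 = 2 × 0, remainder 0 ✓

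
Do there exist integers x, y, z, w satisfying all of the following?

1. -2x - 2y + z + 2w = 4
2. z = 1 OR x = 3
Yes

Take x = 3, y = 0, z = 0, w = 5. Substituting into each constraint:
  (1) -2(3) - 2(0) + 0 + 2(5) = 4 ✓
  (2) x = 3, target 3 ✓ (second branch holds)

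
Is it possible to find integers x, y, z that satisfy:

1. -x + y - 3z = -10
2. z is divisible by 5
Yes

Take x = 10, y = 0, z = 0. Substituting into each constraint:
  (1) (-10) + 0 - 3(0) = -10 ✓
  (2) 0 = 5 × 0, remainder 0 ✓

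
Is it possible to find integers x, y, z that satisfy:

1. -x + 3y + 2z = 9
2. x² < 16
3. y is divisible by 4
Yes

Take x = 1, y = 0, z = 5. Substituting into each constraint:
  (1) (-1) + 3(0) + 2(5) = 9 ✓
  (2) x² = (1)² = 1, and 1 < 16 ✓
  (3) 0 = 4 × 0, remainder 0 ✓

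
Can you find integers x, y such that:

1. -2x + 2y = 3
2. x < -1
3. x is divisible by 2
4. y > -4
No

Even the single constraint (-2x + 2y = 3) is infeasible over the integers.

  - -2x + 2y = 3: every term on the left is divisible by 2, so the LHS ≡ 0 (mod 2), but the RHS 3 is not — no integer solution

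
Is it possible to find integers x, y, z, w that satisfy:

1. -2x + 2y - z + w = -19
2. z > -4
Yes

Take x = 9, y = 0, z = 1, w = 0. Substituting into each constraint:
  (1) -2(9) + 2(0) + (-1) + 0 = -19 ✓
  (2) 1 > -4 ✓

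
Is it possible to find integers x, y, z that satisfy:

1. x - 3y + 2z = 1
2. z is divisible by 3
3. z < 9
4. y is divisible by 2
Yes

Take x = 1, y = 0, z = 0. Substituting into each constraint:
  (1) 1 - 3(0) + 2(0) = 1 ✓
  (2) 0 = 3 × 0, remainder 0 ✓
  (3) 0 < 9 ✓
  (4) 0 = 2 × 0, remainder 0 ✓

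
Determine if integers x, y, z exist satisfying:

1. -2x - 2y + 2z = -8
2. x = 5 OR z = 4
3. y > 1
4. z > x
Yes

Take x = 5, y = 5, z = 6. Substituting into each constraint:
  (1) -2(5) - 2(5) + 2(6) = -8 ✓
  (2) x = 5, target 5 ✓ (first branch holds)
  (3) 5 > 1 ✓
  (4) 6 > 5 ✓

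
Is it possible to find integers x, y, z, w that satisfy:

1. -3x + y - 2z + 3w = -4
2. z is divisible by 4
Yes

Take x = 2, y = 2, z = 0, w = 0. Substituting into each constraint:
  (1) -3(2) + 2 - 2(0) + 3(0) = -4 ✓
  (2) 0 = 4 × 0, remainder 0 ✓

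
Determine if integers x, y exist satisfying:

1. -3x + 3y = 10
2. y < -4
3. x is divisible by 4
No

Even the single constraint (-3x + 3y = 10) is infeasible over the integers.

  - -3x + 3y = 10: every term on the left is divisible by 3, so the LHS ≡ 0 (mod 3), but the RHS 10 is not — no integer solution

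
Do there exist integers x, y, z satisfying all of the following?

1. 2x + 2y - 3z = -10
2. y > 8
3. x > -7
Yes

Take x = -6, y = 10, z = 6. Substituting into each constraint:
  (1) 2(-6) + 2(10) - 3(6) = -10 ✓
  (2) 10 > 8 ✓
  (3) -6 > -7 ✓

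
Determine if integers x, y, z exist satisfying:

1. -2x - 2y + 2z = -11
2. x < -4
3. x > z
No

Even the single constraint (-2x - 2y + 2z = -11) is infeasible over the integers.

  - -2x - 2y + 2z = -11: every term on the left is divisible by 2, so the LHS ≡ 0 (mod 2), but the RHS -11 is not — no integer solution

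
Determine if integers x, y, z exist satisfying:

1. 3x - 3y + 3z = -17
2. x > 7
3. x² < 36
No

Even the single constraint (3x - 3y + 3z = -17) is infeasible over the integers.

  - 3x - 3y + 3z = -17: every term on the left is divisible by 3, so the LHS ≡ 0 (mod 3), but the RHS -17 is not — no integer solution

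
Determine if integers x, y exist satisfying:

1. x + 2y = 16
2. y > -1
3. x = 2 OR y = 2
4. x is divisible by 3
Yes

Take x = 12, y = 2. Substituting into each constraint:
  (1) 12 + 2(2) = 16 ✓
  (2) 2 > -1 ✓
  (3) y = 2, target 2 ✓ (second branch holds)
  (4) 12 = 3 × 4, remainder 0 ✓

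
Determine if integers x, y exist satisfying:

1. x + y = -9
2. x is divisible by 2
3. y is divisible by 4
No

The full constraint system is jointly infeasible over the integers. Each constraint and what it forces:

  - x + y = -9: is a linear equation tying the variables together
  - x is divisible by 2: restricts x to multiples of 2
  - y is divisible by 4: restricts y to multiples of 4

Modular obstruction: writing x = 2x' and writing y = 4y', every remaining term of the linear equation is divisible by 2, so the left side is ≡ 0 (mod 2); but the right side -9 ≡ 1 (mod 2). No integers can satisfy it.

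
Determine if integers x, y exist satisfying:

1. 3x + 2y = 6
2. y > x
Yes

Take x = 0, y = 3. Substituting into each constraint:
  (1) 3(0) + 2(3) = 6 ✓
  (2) 3 > 0 ✓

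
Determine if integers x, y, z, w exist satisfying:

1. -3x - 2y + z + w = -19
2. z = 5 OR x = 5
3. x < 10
Yes

Take x = 0, y = 12, z = 5, w = 0. Substituting into each constraint:
  (1) -3(0) - 2(12) + 5 + 0 = -19 ✓
  (2) z = 5, target 5 ✓ (first branch holds)
  (3) 0 < 10 ✓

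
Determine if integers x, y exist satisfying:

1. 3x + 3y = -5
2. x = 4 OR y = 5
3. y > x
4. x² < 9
No

Even the single constraint (3x + 3y = -5) is infeasible over the integers.

  - 3x + 3y = -5: every term on the left is divisible by 3, so the LHS ≡ 0 (mod 3), but the RHS -5 is not — no integer solution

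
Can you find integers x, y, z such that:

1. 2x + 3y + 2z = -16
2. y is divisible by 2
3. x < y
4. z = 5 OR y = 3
Yes

Take x = -13, y = 0, z = 5. Substituting into each constraint:
  (1) 2(-13) + 3(0) + 2(5) = -16 ✓
  (2) 0 = 2 × 0, remainder 0 ✓
  (3) -13 < 0 ✓
  (4) z = 5, target 5 ✓ (first branch holds)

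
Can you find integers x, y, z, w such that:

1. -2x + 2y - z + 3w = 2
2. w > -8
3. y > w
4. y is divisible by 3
Yes

Take x = -3, y = 0, z = 1, w = -1. Substituting into each constraint:
  (1) -2(-3) + 2(0) + (-1) + 3(-1) = 2 ✓
  (2) -1 > -8 ✓
  (3) 0 > -1 ✓
  (4) 0 = 3 × 0, remainder 0 ✓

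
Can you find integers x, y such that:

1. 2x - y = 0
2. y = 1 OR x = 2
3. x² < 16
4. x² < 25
Yes

Take x = 2, y = 4. Substituting into each constraint:
  (1) 2(2) + (-4) = 0 ✓
  (2) x = 2, target 2 ✓ (second branch holds)
  (3) x² = (2)² = 4, and 4 < 16 ✓
  (4) x² = (2)² = 4, and 4 < 25 ✓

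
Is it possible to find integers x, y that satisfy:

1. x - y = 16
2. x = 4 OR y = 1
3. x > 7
Yes

Take x = 17, y = 1. Substituting into each constraint:
  (1) 17 + (-1) = 16 ✓
  (2) y = 1, target 1 ✓ (second branch holds)
  (3) 17 > 7 ✓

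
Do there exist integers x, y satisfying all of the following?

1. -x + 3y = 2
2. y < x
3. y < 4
Yes

Take x = 4, y = 2. Substituting into each constraint:
  (1) (-4) + 3(2) = 2 ✓
  (2) 2 < 4 ✓
  (3) 2 < 4 ✓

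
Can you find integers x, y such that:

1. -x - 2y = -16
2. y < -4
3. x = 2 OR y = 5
No

The full constraint system is jointly infeasible over the integers. Each constraint and what it forces:

  - -x - 2y = -16: is a linear equation tying the variables together
  - y < -4: bounds one variable relative to a constant
  - x = 2 OR y = 5: forces a choice: either x = 2 or y = 5

Split on the disjunction (x = 2 OR y = 5):
  • If x = 2: the equation forces y = 7, which contradicts the bound y ≤ -5.
  • If y = 5: this contradicts the bound y ≤ -5.
Both branches are infeasible, so the system has no integer solution.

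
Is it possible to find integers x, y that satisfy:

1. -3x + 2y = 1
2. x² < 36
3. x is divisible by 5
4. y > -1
Yes

Take x = 5, y = 8. Substituting into each constraint:
  (1) -3(5) + 2(8) = 1 ✓
  (2) x² = (5)² = 25, and 25 < 36 ✓
  (3) 5 = 5 × 1, remainder 0 ✓
  (4) 8 > -1 ✓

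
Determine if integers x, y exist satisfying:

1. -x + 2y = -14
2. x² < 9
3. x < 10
Yes

Take x = 0, y = -7. Substituting into each constraint:
  (1) 0 + 2(-7) = -14 ✓
  (2) x² = (0)² = 0, and 0 < 9 ✓
  (3) 0 < 10 ✓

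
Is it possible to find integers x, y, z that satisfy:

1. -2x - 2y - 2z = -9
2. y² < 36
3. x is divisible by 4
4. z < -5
No

Even the single constraint (-2x - 2y - 2z = -9) is infeasible over the integers.

  - -2x - 2y - 2z = -9: every term on the left is divisible by 2, so the LHS ≡ 0 (mod 2), but the RHS -9 is not — no integer solution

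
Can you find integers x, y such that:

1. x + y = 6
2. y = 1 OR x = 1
Yes

Take x = 5, y = 1. Substituting into each constraint:
  (1) 5 + 1 = 6 ✓
  (2) y = 1, target 1 ✓ (first branch holds)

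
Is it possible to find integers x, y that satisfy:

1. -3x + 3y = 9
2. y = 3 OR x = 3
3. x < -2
No

The full constraint system is jointly infeasible over the integers. Each constraint and what it forces:

  - -3x + 3y = 9: is a linear equation tying the variables together
  - y = 3 OR x = 3: forces a choice: either y = 3 or x = 3
  - x < -2: bounds one variable relative to a constant

Split on the disjunction (y = 3 OR x = 3):
  • If y = 3: the equation forces x = 0, which contradicts the bound x ≤ -3.
  • If x = 3: this contradicts the bound x ≤ -3.
Both branches are infeasible, so the system has no integer solution.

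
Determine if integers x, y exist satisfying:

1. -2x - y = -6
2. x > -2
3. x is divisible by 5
Yes

Take x = 0, y = 6. Substituting into each constraint:
  (1) -2(0) + (-6) = -6 ✓
  (2) 0 > -2 ✓
  (3) 0 = 5 × 0, remainder 0 ✓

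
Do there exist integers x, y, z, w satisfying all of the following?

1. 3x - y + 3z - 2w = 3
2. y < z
Yes

Take x = 0, y = 0, z = 1, w = 0. Substituting into each constraint:
  (1) 3(0) + 0 + 3(1) - 2(0) = 3 ✓
  (2) 0 < 1 ✓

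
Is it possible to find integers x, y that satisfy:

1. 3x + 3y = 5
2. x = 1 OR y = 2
No

Even the single constraint (3x + 3y = 5) is infeasible over the integers.

  - 3x + 3y = 5: every term on the left is divisible by 3, so the LHS ≡ 0 (mod 3), but the RHS 5 is not — no integer solution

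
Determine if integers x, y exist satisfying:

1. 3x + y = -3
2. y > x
Yes

Take x = -1, y = 0. Substituting into each constraint:
  (1) 3(-1) + 0 = -3 ✓
  (2) 0 > -1 ✓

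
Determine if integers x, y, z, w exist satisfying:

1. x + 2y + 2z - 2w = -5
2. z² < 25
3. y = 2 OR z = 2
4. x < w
Yes

Take x = 1, y = -3, z = 2, w = 2. Substituting into each constraint:
  (1) 1 + 2(-3) + 2(2) - 2(2) = -5 ✓
  (2) z² = (2)² = 4, and 4 < 25 ✓
  (3) z = 2, target 2 ✓ (second branch holds)
  (4) 1 < 2 ✓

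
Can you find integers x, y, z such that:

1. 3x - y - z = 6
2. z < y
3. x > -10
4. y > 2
Yes

Take x = 3, y = 3, z = 0. Substituting into each constraint:
  (1) 3(3) + (-3) + 0 = 6 ✓
  (2) 0 < 3 ✓
  (3) 3 > -10 ✓
  (4) 3 > 2 ✓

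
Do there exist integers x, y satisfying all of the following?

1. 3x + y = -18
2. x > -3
Yes

Take x = 0, y = -18. Substituting into each constraint:
  (1) 3(0) + (-18) = -18 ✓
  (2) 0 > -3 ✓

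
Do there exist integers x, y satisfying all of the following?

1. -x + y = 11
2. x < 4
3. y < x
No

A contradictory subset is {-x + y = 11, y < x}. No integer assignment can satisfy these jointly:

  - -x + y = 11: is a linear equation tying the variables together
  - y < x: bounds one variable relative to another variable

From the equation, x − y = -11, i.e. x − y = -11; but x > y requires x − y ≥ 1. Contradiction.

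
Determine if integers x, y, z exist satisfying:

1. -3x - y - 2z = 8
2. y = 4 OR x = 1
Yes

Take x = -4, y = 4, z = 0. Substituting into each constraint:
  (1) -3(-4) + (-4) - 2(0) = 8 ✓
  (2) y = 4, target 4 ✓ (first branch holds)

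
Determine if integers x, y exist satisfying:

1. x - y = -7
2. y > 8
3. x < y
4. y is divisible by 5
Yes

Take x = 3, y = 10. Substituting into each constraint:
  (1) 3 + (-10) = -7 ✓
  (2) 10 > 8 ✓
  (3) 3 < 10 ✓
  (4) 10 = 5 × 2, remainder 0 ✓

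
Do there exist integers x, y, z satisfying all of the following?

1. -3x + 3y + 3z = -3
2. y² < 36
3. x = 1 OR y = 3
Yes

Take x = 0, y = 3, z = -4. Substituting into each constraint:
  (1) -3(0) + 3(3) + 3(-4) = -3 ✓
  (2) y² = (3)² = 9, and 9 < 36 ✓
  (3) y = 3, target 3 ✓ (second branch holds)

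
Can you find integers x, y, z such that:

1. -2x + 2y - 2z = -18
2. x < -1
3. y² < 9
Yes

Take x = -2, y = 0, z = 11. Substituting into each constraint:
  (1) -2(-2) + 2(0) - 2(11) = -18 ✓
  (2) -2 < -1 ✓
  (3) y² = (0)² = 0, and 0 < 9 ✓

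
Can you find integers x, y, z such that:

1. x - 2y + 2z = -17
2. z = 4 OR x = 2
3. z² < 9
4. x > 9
No

A contradictory subset is {z = 4 OR x = 2, z² < 9, x > 9}. No integer assignment can satisfy these jointly:

  - z = 4 OR x = 2: forces a choice: either z = 4 or x = 2
  - z² < 9: restricts z to |z| ≤ 2
  - x > 9: bounds one variable relative to a constant

Split on the disjunction (z = 4 OR x = 2):
  • If z = 4: this contradicts z² < 9, which requires |z| ≤ 2.
  • If x = 2: this contradicts the bound x ≥ 10.
Both branches are infeasible, so the system has no integer solution.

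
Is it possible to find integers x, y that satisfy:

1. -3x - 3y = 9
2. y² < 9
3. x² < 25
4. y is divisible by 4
Yes

Take x = -3, y = 0. Substituting into each constraint:
  (1) -3(-3) - 3(0) = 9 ✓
  (2) y² = (0)² = 0, and 0 < 9 ✓
  (3) x² = (-3)² = 9, and 9 < 25 ✓
  (4) 0 = 4 × 0, remainder 0 ✓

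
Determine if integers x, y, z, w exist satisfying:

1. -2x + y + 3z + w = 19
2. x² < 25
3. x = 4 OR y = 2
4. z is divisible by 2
Yes

Take x = 4, y = 1, z = 0, w = 26. Substituting into each constraint:
  (1) -2(4) + 1 + 3(0) + 26 = 19 ✓
  (2) x² = (4)² = 16, and 16 < 25 ✓
  (3) x = 4, target 4 ✓ (first branch holds)
  (4) 0 = 2 × 0, remainder 0 ✓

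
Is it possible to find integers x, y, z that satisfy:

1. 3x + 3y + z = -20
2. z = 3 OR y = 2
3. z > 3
Yes

Take x = -10, y = 2, z = 4. Substituting into each constraint:
  (1) 3(-10) + 3(2) + 4 = -20 ✓
  (2) y = 2, target 2 ✓ (second branch holds)
  (3) 4 > 3 ✓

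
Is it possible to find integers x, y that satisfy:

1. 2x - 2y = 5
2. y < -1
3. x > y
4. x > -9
No

Even the single constraint (2x - 2y = 5) is infeasible over the integers.

  - 2x - 2y = 5: every term on the left is divisible by 2, so the LHS ≡ 0 (mod 2), but the RHS 5 is not — no integer solution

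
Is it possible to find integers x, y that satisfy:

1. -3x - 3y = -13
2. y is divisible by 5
No

Even the single constraint (-3x - 3y = -13) is infeasible over the integers.

  - -3x - 3y = -13: every term on the left is divisible by 3, so the LHS ≡ 0 (mod 3), but the RHS -13 is not — no integer solution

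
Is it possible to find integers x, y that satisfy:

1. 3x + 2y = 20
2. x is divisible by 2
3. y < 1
Yes

Take x = 8, y = -2. Substituting into each constraint:
  (1) 3(8) + 2(-2) = 20 ✓
  (2) 8 = 2 × 4, remainder 0 ✓
  (3) -2 < 1 ✓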